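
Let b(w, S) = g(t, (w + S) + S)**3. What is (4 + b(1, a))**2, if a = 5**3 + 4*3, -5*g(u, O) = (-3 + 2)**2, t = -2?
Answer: 249001/15625 ≈ 15.936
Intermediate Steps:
g(u, O) = -1/5 (g(u, O) = -(-3 + 2)**2/5 = -1/5*(-1)**2 = -1/5*1 = -1/5)
a = 137 (a = 125 + 12 = 137)
b(w, S) = -1/125 (b(w, S) = (-1/5)**3 = -1/125)
(4 + b(1, a))**2 = (4 - 1/125)**2 = (499/125)**2 = 249001/15625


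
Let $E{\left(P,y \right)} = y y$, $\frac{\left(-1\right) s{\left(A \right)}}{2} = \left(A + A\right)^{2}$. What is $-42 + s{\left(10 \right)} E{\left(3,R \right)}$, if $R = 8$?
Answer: $-51242$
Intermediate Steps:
$s{\left(A \right)} = - 8 A^{2}$ ($s{\left(A \right)} = - 2 \left(A + A\right)^{2} = - 2 \left(2 A\right)^{2} = - 2 \cdot 4 A^{2} = - 8 A^{2}$)
$E{\left(P,y \right)} = y^{2}$
$-42 + s{\left(10 \right)} E{\left(3,R \right)} = -42 + - 8 \cdot 10^{2} \cdot 8^{2} = -42 + \left(-8\right) 100 \cdot 64 = -42 - 51200 = -51242$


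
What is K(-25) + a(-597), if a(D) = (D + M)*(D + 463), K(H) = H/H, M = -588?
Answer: 158791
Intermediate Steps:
K(H) = 1
a(D) = (-588 + D)*(463 + D) (a(D) = (D - 588)*(D + 463) = (-588 + D)*(463 + D))
K(-25) + a(-597) = 1 + (-272244 + (-597)² - 125*(-597)) = 1 + (-272244 + 356409 + 74625) = 1 + 158790 = 158791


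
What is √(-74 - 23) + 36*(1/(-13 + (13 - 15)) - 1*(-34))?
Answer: 6108/5 + I*√97 ≈ 1221.6 + 9.8489*I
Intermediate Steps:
√(-74 - 23) + 36*(1/(-13 + (13 - 15)) - 1*(-34)) = √(-97) + 36*(1/(-13 - 2) + 34) = I*√97 + 36*(1/(-15) + 34) = I*√97 + 36*(-1/15 + 34) = I*√97 + 36*(509/15) = I*√97 + 6108/5 = 6108/5 + I*√97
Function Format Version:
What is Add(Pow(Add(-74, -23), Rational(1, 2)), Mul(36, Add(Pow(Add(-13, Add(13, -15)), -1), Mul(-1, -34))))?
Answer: Add(Rational(6108, 5), Mul(I, Pow(97, Rational(1, 2)))) ≈ Add(1221.6, Mul(9.8489, I))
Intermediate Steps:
Add(Pow(Add(-74, -23), Rational(1, 2)), Mul(36, Add(Pow(Add(-13, Add(13, -15)), -1), Mul(-1, -34)))) = Add(Pow(-97, Rational(1, 2)), Mul(36, Add(Pow(Add(-13, -2), -1), 34))) = Add(Mul(I, Pow(97, Rational(1, 2))), Mul(36, Add(Pow(-15, -1), 34))) = Add(Mul(I, Pow(97, Rational(1, 2))), Mul(36, Add(Rational(-1, 15), 34))) = Add(Mul(I, Pow(97, Rational(1, 2))), Mul(36, Rational(509, 15))) = Add(Mul(I, Pow(97, Rational(1, 2))), Rational(6108, 5)) = Add(Rational(6108, 5), Mul(I, Pow(97, Rational(1, 2))))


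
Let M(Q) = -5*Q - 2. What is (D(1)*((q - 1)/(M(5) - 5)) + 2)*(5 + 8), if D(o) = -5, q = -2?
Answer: 637/32 ≈ 19.906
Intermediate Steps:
M(Q) = -2 - 5*Q
(D(1)*((q - 1)/(M(5) - 5)) + 2)*(5 + 8) = (-5*(-2 - 1)/((-2 - 5*5) - 5) + 2)*(5 + 8) = (-(-15)/((-2 - 25) - 5) + 2)*13 = (-(-15)/(-27 - 5) + 2)*13 = (-(-15)/(-32) + 2)*13 = (-(-15)*(-1)/32 + 2)*13 = (-5*3/32 + 2)*13 = (-15/32 + 2)*13 = (49/32)*13 = 637/32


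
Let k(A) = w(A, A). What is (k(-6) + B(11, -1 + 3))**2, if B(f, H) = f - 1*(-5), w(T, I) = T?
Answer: 100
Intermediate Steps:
k(A) = A
B(f, H) = 5 + f (B(f, H) = f + 5 = 5 + f)
(k(-6) + B(11, -1 + 3))**2 = (-6 + (5 + 11))**2 = (-6 + 16)**2 = 10**2 = 100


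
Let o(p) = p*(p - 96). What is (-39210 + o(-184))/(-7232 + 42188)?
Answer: 6155/17478 ≈ 0.35216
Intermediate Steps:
o(p) = p*(-96 + p)
(-39210 + o(-184))/(-7232 + 42188) = (-39210 - 184*(-96 - 184))/(-7232 + 42188) = (-39210 - 184*(-280))/34956 = (-39210 + 51520)*(1/34956) = 12310*(1/34956) = 6155/17478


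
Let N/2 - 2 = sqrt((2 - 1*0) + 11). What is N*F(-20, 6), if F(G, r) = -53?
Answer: -212 - 106*sqrt(13) ≈ -594.19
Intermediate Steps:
N = 4 + 2*sqrt(13) (N = 4 + 2*sqrt((2 - 1*0) + 11) = 4 + 2*sqrt((2 + 0) + 11) = 4 + 2*sqrt(2 + 11) = 4 + 2*sqrt(13) ≈ 11.211)
N*F(-20, 6) = (4 + 2*sqrt(13))*(-53) = -212 - 106*sqrt(13)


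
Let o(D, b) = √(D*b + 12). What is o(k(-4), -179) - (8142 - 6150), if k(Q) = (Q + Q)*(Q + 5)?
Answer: -1954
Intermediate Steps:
k(Q) = 2*Q*(5 + Q) (k(Q) = (2*Q)*(5 + Q) = 2*Q*(5 + Q))
o(D, b) = √(12 + D*b)
o(k(-4), -179) - (8142 - 6150) = √(12 + (2*(-4)*(5 - 4))*(-179)) - (8142 - 6150) = √(12 + (2*(-4)*1)*(-179)) - 1*1992 = √(12 - 8*(-179)) - 1992 = √(12 + 1432) - 1992 = √1444 - 1992 = 38 - 1992 = -1954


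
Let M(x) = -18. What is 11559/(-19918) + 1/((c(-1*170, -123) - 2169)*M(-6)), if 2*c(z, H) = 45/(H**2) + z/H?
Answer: -758336868515/1306793030946 ≈ -0.58030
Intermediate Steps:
c(z, H) = 45/(2*H**2) + z/(2*H) (c(z, H) = (45/(H**2) + z/H)/2 = (45/H**2 + z/H)/2 = 45/(2*H**2) + z/(2*H))
11559/(-19918) + 1/((c(-1*170, -123) - 2169)*M(-6)) = 11559/(-19918) + 1/((1/2)*(45 - (-123)*170)/(-123)**2 - 2169*(-18)) = 11559*(-1/19918) - 1/18/((1/2)*(1/15129)*(45 - 123*(-170)) - 2169) = -11559/19918 - 1/18/((1/2)*(1/15129)*(45 + 20910) - 2169) = -11559/19918 - 1/18/((1/2)*(1/15129)*20955 - 2169) = -11559/19918 - 1/18/(6985/10086 - 2169) = -11559/19918 - 1/18/(-21869549/10086) = -11559/19918 - 10086/21869549*(-1/18) = -11559/19918 + 1681/65608647 = -758336868515/1306793030946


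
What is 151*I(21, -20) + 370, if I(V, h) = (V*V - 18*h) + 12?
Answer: 123133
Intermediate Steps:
I(V, h) = 12 + V**2 - 18*h (I(V, h) = (V**2 - 18*h) + 12 = 12 + V**2 - 18*h)
151*I(21, -20) + 370 = 151*(12 + 21**2 - 18*(-20)) + 370 = 151*(12 + 441 + 360) + 370 = 151*813 + 370 = 122763 + 370 = 123133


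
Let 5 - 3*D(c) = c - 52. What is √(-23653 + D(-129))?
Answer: I*√23591 ≈ 153.59*I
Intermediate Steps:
D(c) = 19 - c/3 (D(c) = 5/3 - (c - 52)/3 = 5/3 - (-52 + c)/3 = 5/3 + (52/3 - c/3) = 19 - c/3)
√(-23653 + D(-129)) = √(-23653 + (19 - ⅓*(-129))) = √(-23653 + (19 + 43)) = √(-23653 + 62) = √(-23591) = I*√23591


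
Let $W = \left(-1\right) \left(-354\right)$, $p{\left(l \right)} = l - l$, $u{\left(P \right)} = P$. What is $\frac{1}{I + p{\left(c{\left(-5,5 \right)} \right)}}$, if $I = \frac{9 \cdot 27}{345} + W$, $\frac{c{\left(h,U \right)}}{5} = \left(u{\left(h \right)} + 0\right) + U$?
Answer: $\frac{115}{40791} \approx 0.0028192$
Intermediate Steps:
$c{\left(h,U \right)} = 5 U + 5 h$ ($c{\left(h,U \right)} = 5 \left(\left(h + 0\right) + U\right) = 5 \left(h + U\right) = 5 \left(U + h\right) = 5 U + 5 h$)
$p{\left(l \right)} = 0$
$W = 354$
$I = \frac{40791}{115}$ ($I = \frac{9 \cdot 27}{345} + 354 = 243 \cdot \frac{1}{345} + 354 = \frac{81}{115} + 354 = \frac{40791}{115} \approx 354.7$)
$\frac{1}{I + p{\left(c{\left(-5,5 \right)} \right)}} = \frac{1}{\frac{40791}{115} + 0} = \frac{1}{\frac{40791}{115}} = \frac{115}{40791}$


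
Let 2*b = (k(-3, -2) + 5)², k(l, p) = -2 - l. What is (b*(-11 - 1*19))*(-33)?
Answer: 17820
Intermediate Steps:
b = 18 (b = ((-2 - 1*(-3)) + 5)²/2 = ((-2 + 3) + 5)²/2 = (1 + 5)²/2 = (½)*6² = (½)*36 = 18)
(b*(-11 - 1*19))*(-33) = (18*(-11 - 1*19))*(-33) = (18*(-11 - 19))*(-33) = (18*(-30))*(-33) = -540*(-33) = 17820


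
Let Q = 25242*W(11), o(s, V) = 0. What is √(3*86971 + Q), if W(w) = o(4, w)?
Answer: √260913 ≈ 510.80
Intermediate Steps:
W(w) = 0
Q = 0 (Q = 25242*0 = 0)
√(3*86971 + Q) = √(3*86971 + 0) = √(260913 + 0) = √260913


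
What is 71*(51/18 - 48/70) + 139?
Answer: 61211/210 ≈ 291.48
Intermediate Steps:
71*(51/18 - 48/70) + 139 = 71*(51*(1/18) - 48*1/70) + 139 = 71*(17/6 - 24/35) + 139 = 71*(451/210) + 139 = 32021/210 + 139 = 61211/210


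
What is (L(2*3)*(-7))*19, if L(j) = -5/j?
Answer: 665/6 ≈ 110.83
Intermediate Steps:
(L(2*3)*(-7))*19 = (-5/(2*3)*(-7))*19 = (-5/6*(-7))*19 = (-5*⅙*(-7))*19 = -⅚*(-7)*19 = (35/6)*19 = 665/6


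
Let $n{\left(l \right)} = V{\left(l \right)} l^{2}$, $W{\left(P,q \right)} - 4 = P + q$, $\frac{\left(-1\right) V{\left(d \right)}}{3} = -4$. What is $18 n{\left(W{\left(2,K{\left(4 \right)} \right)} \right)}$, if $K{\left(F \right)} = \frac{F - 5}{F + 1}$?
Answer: $\frac{181656}{25} \approx 7266.2$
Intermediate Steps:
$V{\left(d \right)} = 12$ ($V{\left(d \right)} = \left(-3\right) \left(-4\right) = 12$)
$K{\left(F \right)} = \frac{-5 + F}{1 + F}$
$W{\left(P,q \right)} = 4 + P + q$ ($W{\left(P,q \right)} = 4 + \left(P + q\right) = 4 + P + q$)
$n{\left(l \right)} = 12 l^{2}$
$18 n{\left(W{\left(2,K{\left(4 \right)} \right)} \right)} = 18 \cdot 12 \left(4 + 2 + \frac{-5 + 4}{1 + 4}\right)^{2} = 18 \cdot 12 \left(4 + 2 + \frac{1}{5} \left(-1\right)\right)^{2} = 18 \cdot 12 \left(4 + 2 - \frac{1}{5}\right)^{2} = 18 \cdot 12 \left(\frac{29}{5}\right)^{2} = 18 \cdot 12 \cdot \frac{841}{25} = 18 \cdot \frac{10092}{25} = \frac{181656}{25}$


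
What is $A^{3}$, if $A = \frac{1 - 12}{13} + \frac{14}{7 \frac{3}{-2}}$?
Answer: $- \frac{614125}{59319} \approx -10.353$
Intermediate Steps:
$A = - \frac{85}{39}$ ($A = \left(1 - 12\right) \frac{1}{13} + \frac{14}{7 \cdot 3 \left(- \frac{1}{2}\right)} = \left(-11\right) \frac{1}{13} + \frac{14}{7 \left(- \frac{3}{2}\right)} = - \frac{11}{13} + \frac{14}{- \frac{21}{2}} = - \frac{11}{13} + 14 \left(- \frac{2}{21}\right) = - \frac{11}{13} - \frac{4}{3} = - \frac{85}{39} \approx -2.1795$)
$A^{3} = \left(- \frac{85}{39}\right)^{3} = - \frac{614125}{59319}$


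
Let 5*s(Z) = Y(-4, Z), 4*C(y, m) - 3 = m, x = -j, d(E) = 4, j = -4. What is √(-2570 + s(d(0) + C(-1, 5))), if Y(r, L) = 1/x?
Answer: 3*I*√28555/10 ≈ 50.695*I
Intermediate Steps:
x = 4 (x = -1*(-4) = 4)
Y(r, L) = ¼ (Y(r, L) = 1/4 = ¼)
C(y, m) = ¾ + m/4
s(Z) = 1/20 (s(Z) = (⅕)*(¼) = 1/20)
√(-2570 + s(d(0) + C(-1, 5))) = √(-2570 + 1/20) = √(-51399/20) = 3*I*√28555/10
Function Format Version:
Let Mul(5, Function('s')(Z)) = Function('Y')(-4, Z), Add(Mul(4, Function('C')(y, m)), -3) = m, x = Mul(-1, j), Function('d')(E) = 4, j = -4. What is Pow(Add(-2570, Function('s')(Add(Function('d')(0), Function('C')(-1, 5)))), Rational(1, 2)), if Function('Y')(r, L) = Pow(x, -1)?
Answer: Mul(Rational(3, 10), I, Pow(28555, Rational(1, 2))) ≈ Mul(50.695, I)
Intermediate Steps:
x = 4 (x = Mul(-1, -4) = 4)
Function('Y')(r, L) = Rational(1, 4) (Function('Y')(r, L) = Pow(4, -1) = Rational(1, 4))
Function('C')(y, m) = Add(Rational(3, 4), Mul(Rational(1, 4), m))
Function('s')(Z) = Rational(1, 20) (Function('s')(Z) = Mul(Rational(1, 5), Rational(1, 4)) = Rational(1, 20))
Pow(Add(-2570, Function('s')(Add(Function('d')(0), Function('C')(-1, 5)))), Rational(1, 2)) = Pow(Add(-2570, Rational(1, 20)), Rational(1, 2)) = Pow(Rational(-51399, 20), Rational(1, 2)) = Mul(Rational(3, 10), I, Pow(28555, Rational(1, 2)))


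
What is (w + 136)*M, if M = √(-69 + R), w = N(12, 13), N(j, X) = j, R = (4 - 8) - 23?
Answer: 592*I*√6 ≈ 1450.1*I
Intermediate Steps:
R = -27 (R = -4 - 23 = -27)
w = 12
M = 4*I*√6 (M = √(-69 - 27) = √(-96) = 4*I*√6 ≈ 9.798*I)
(w + 136)*M = (12 + 136)*(4*I*√6) = 148*(4*I*√6) = 592*I*√6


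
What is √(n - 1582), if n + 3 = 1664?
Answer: √79 ≈ 8.8882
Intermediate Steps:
n = 1661 (n = -3 + 1664 = 1661)
√(n - 1582) = √(1661 - 1582) = √79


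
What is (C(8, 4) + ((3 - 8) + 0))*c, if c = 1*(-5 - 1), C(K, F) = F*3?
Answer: -42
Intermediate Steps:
C(K, F) = 3*F
c = -6 (c = 1*(-6) = -6)
(C(8, 4) + ((3 - 8) + 0))*c = (3*4 + ((3 - 8) + 0))*(-6) = (12 + (-5 + 0))*(-6) = (12 - 5)*(-6) = 7*(-6) = -42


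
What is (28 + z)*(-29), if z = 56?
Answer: -2436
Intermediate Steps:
(28 + z)*(-29) = (28 + 56)*(-29) = 84*(-29) = -2436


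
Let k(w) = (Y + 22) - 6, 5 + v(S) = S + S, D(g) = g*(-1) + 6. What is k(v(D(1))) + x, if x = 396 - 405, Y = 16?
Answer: 23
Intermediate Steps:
D(g) = 6 - g (D(g) = -g + 6 = 6 - g)
v(S) = -5 + 2*S (v(S) = -5 + (S + S) = -5 + 2*S)
k(w) = 32 (k(w) = (16 + 22) - 6 = 38 - 6 = 32)
x = -9
k(v(D(1))) + x = 32 - 9 = 23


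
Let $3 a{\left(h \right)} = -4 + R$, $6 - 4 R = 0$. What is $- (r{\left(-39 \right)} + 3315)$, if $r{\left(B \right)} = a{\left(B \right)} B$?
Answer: $- \frac{6695}{2} \approx -3347.5$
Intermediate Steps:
$R = \frac{3}{2}$ ($R = \frac{3}{2} - 0 = \frac{3}{2} + 0 = \frac{3}{2} \approx 1.5$)
$a{\left(h \right)} = - \frac{5}{6}$ ($a{\left(h \right)} = \frac{-4 + \frac{3}{2}}{3} = \frac{1}{3} \left(- \frac{5}{2}\right) = - \frac{5}{6}$)
$r{\left(B \right)} = - \frac{5 B}{6}$
$- (r{\left(-39 \right)} + 3315) = - (\left(- \frac{5}{6}\right) \left(-39\right) + 3315) = - (\frac{65}{2} + 3315) = \left(-1\right) \frac{6695}{2} = - \frac{6695}{2}$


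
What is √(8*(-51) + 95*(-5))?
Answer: I*√883 ≈ 29.715*I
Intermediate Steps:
√(8*(-51) + 95*(-5)) = √(-408 - 475) = √(-883) = I*√883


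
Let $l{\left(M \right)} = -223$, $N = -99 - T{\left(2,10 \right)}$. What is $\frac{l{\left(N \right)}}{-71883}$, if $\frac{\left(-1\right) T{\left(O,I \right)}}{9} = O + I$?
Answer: $\frac{223}{71883} \approx 0.0031023$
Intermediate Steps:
$T{\left(O,I \right)} = - 9 I - 9 O$ ($T{\left(O,I \right)} = - 9 \left(O + I\right) = - 9 \left(I + O\right) = - 9 I - 9 O$)
$N = 9$ ($N = -99 - \left(\left(-9\right) 10 - 18\right) = -99 - \left(-90 - 18\right) = -99 - -108 = -99 + 108 = 9$)
$\frac{l{\left(N \right)}}{-71883} = - \frac{223}{-71883} = \left(-223\right) \left(- \frac{1}{71883}\right) = \frac{223}{71883}$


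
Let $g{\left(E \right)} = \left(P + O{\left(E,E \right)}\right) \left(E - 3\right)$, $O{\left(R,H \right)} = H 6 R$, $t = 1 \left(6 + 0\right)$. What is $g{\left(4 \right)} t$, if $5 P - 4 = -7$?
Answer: $\frac{2862}{5} \approx 572.4$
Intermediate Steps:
$P = - \frac{3}{5}$ ($P = \frac{4}{5} + \frac{1}{5} \left(-7\right) = \frac{4}{5} - \frac{7}{5} = - \frac{3}{5} \approx -0.6$)
$t = 6$ ($t = 1 \cdot 6 = 6$)
$O{\left(R,H \right)} = 6 H R$
$g{\left(E \right)} = \left(-3 + E\right) \left(- \frac{3}{5} + 6 E^{2}\right)$ ($g{\left(E \right)} = \left(- \frac{3}{5} + 6 E E\right) \left(E - 3\right) = \left(- \frac{3}{5} + 6 E^{2}\right) \left(-3 + E\right) = \left(-3 + E\right) \left(- \frac{3}{5} + 6 E^{2}\right)$)
$g{\left(4 \right)} t = \left(\frac{9}{5} - 18 \cdot 4^{2} + 6 \cdot 4^{3} - \frac{12}{5}\right) 6 = \left(\frac{9}{5} - 288 + 6 \cdot 64 - \frac{12}{5}\right) 6 = \left(\frac{9}{5} - 288 + 384 - \frac{12}{5}\right) 6 = \frac{477}{5} \cdot 6 = \frac{2862}{5}$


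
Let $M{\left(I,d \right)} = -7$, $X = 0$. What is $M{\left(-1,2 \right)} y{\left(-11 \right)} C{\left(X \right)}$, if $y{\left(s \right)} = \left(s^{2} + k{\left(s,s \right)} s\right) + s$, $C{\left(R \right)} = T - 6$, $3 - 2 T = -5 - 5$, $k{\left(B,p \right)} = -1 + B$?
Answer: $-847$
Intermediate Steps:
$T = \frac{13}{2}$ ($T = \frac{3}{2} - \frac{-5 - 5}{2} = \frac{3}{2} - -5 = \frac{3}{2} + 5 = \frac{13}{2} \approx 6.5$)
$C{\left(R \right)} = \frac{1}{2}$ ($C{\left(R \right)} = \frac{13}{2} - 6 = \frac{1}{2}$)
$y{\left(s \right)} = s + s^{2} + s \left(-1 + s\right)$ ($y{\left(s \right)} = \left(s^{2} + \left(-1 + s\right) s\right) + s = \left(s^{2} + s \left(-1 + s\right)\right) + s = s + s^{2} + s \left(-1 + s\right)$)
$M{\left(-1,2 \right)} y{\left(-11 \right)} C{\left(X \right)} = - 7 \cdot 2 \left(-11\right)^{2} \cdot \frac{1}{2} = - 7 \cdot 2 \cdot 121 \cdot \frac{1}{2} = \left(-7\right) 242 \cdot \frac{1}{2} = \left(-1694\right) \frac{1}{2} = -847$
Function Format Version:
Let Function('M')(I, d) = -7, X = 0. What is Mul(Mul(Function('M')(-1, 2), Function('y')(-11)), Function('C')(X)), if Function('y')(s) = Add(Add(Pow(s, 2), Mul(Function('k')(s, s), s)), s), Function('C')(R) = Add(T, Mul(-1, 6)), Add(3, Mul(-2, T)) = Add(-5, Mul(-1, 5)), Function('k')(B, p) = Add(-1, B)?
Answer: -847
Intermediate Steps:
T = Rational(13, 2) (T = Add(Rational(3, 2), Mul(Rational(-1, 2), Add(-5, Mul(-1, 5)))) = Add(Rational(3, 2), Mul(Rational(-1, 2), Add(-5, -5))) = Add(Rational(3, 2), Mul(Rational(-1, 2), -10)) = Add(Rational(3, 2), 5) = Rational(13, 2) ≈ 6.5000)
Function('C')(R) = Rational(1, 2) (Function('C')(R) = Add(Rational(13, 2), Mul(-1, 6)) = Add(Rational(13, 2), -6) = Rational(1, 2))
Function('y')(s) = Add(s, Pow(s, 2), Mul(s, Add(-1, s))) (Function('y')(s) = Add(Add(Pow(s, 2), Mul(Add(-1, s), s)), s) = Add(Add(Pow(s, 2), Mul(s, Add(-1, s))), s) = Add(s, Pow(s, 2), Mul(s, Add(-1, s))))
Mul(Mul(Function('M')(-1, 2), Function('y')(-11)), Function('C')(X)) = Mul(Mul(-7, Mul(2, Pow(-11, 2))), Rational(1, 2)) = Mul(Mul(-7, Mul(2, 121)), Rational(1, 2)) = Mul(Mul(-7, 242), Rational(1, 2)) = Mul(-1694, Rational(1, 2)) = -847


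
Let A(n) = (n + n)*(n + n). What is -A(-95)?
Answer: -36100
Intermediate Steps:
A(n) = 4*n² (A(n) = (2*n)*(2*n) = 4*n²)
-A(-95) = -4*(-95)² = -4*9025 = -1*36100 = -36100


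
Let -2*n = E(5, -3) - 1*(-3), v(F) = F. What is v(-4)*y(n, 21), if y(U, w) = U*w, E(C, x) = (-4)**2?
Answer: 798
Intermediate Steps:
E(C, x) = 16
n = -19/2 (n = -(16 - 1*(-3))/2 = -(16 + 3)/2 = -1/2*19 = -19/2 ≈ -9.5000)
v(-4)*y(n, 21) = -(-38)*21 = -4*(-399/2) = 798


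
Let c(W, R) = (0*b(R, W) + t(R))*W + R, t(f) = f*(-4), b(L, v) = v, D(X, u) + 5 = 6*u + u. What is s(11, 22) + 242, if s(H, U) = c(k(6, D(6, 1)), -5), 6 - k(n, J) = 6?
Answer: 237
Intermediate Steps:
D(X, u) = -5 + 7*u (D(X, u) = -5 + (6*u + u) = -5 + 7*u)
k(n, J) = 0 (k(n, J) = 6 - 1*6 = 6 - 6 = 0)
t(f) = -4*f
c(W, R) = R - 4*R*W (c(W, R) = (0*W - 4*R)*W + R = (0 - 4*R)*W + R = (-4*R)*W + R = -4*R*W + R = R - 4*R*W)
s(H, U) = -5 (s(H, U) = -5*(1 - 4*0) = -5*(1 + 0) = -5*1 = -5)
s(11, 22) + 242 = -5 + 242 = 237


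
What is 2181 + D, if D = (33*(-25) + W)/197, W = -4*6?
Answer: 428808/197 ≈ 2176.7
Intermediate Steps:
W = -24
D = -849/197 (D = (33*(-25) - 24)/197 = (-825 - 24)*(1/197) = -849*1/197 = -849/197 ≈ -4.3096)
2181 + D = 2181 - 849/197 = 428808/197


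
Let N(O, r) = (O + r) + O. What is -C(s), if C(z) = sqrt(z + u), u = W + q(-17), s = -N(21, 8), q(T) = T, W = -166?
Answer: -I*sqrt(233) ≈ -15.264*I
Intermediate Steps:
N(O, r) = r + 2*O
s = -50 (s = -(8 + 2*21) = -(8 + 42) = -1*50 = -50)
u = -183 (u = -166 - 17 = -183)
C(z) = sqrt(-183 + z) (C(z) = sqrt(z - 183) = sqrt(-183 + z))
-C(s) = -sqrt(-183 - 50) = -sqrt(-233) = -I*sqrt(233)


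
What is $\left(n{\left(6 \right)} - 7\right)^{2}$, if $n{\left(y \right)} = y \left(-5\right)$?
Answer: $1369$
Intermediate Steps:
$n{\left(y \right)} = - 5 y$
$\left(n{\left(6 \right)} - 7\right)^{2} = \left(\left(-5\right) 6 - 7\right)^{2} = \left(-30 - 7\right)^{2} = \left(-37\right)^{2} = 1369$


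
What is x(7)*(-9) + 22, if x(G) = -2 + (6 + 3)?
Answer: -41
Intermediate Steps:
x(G) = 7 (x(G) = -2 + 9 = 7)
x(7)*(-9) + 22 = 7*(-9) + 22 = -63 + 22 = -41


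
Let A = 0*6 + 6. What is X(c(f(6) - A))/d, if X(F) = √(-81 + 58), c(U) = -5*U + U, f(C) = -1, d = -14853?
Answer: -I*√23/14853 ≈ -0.00032289*I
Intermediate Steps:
A = 6 (A = 0 + 6 = 6)
c(U) = -4*U
X(F) = I*√23 (X(F) = √(-23) = I*√23)
X(c(f(6) - A))/d = (I*√23)/(-14853) = (I*√23)*(-1/14853) = -I*√23/14853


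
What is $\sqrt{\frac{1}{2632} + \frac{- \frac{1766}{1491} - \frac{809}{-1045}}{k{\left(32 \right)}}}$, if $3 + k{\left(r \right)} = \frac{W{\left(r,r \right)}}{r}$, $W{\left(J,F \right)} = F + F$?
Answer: $\frac{\sqrt{35235711288353730}}{292921860} \approx 0.64083$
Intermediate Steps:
$W{\left(J,F \right)} = 2 F$
$k{\left(r \right)} = -1$ ($k{\left(r \right)} = -3 + \frac{2 r}{r} = -3 + 2 = -1$)
$\sqrt{\frac{1}{2632} + \frac{- \frac{1766}{1491} - \frac{809}{-1045}}{k{\left(32 \right)}}} = \sqrt{\frac{1}{2632} + \frac{- \frac{1766}{1491} - \frac{809}{-1045}}{-1}} = \sqrt{\frac{1}{2632} + \left(\left(-1766\right) \frac{1}{1491} - - \frac{809}{1045}\right) \left(-1\right)} = \sqrt{\frac{1}{2632} + \left(- \frac{1766}{1491} + \frac{809}{1045}\right) \left(-1\right)} = \sqrt{\frac{1}{2632} - - \frac{639251}{1558095}} = \sqrt{\frac{1}{2632} + \frac{639251}{1558095}} = \sqrt{\frac{240580961}{585843720}} = \frac{\sqrt{35235711288353730}}{292921860}$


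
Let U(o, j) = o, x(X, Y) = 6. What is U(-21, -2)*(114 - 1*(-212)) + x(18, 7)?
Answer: -6840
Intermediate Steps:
U(-21, -2)*(114 - 1*(-212)) + x(18, 7) = -21*(114 - 1*(-212)) + 6 = -21*(114 + 212) + 6 = -21*326 + 6 = -6846 + 6 = -6840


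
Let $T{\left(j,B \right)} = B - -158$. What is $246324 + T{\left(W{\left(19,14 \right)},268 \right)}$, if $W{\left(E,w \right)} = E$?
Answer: $246750$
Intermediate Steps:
$T{\left(j,B \right)} = 158 + B$ ($T{\left(j,B \right)} = B + 158 = 158 + B$)
$246324 + T{\left(W{\left(19,14 \right)},268 \right)} = 246324 + \left(158 + 268\right) = 246324 + 426 = 246750$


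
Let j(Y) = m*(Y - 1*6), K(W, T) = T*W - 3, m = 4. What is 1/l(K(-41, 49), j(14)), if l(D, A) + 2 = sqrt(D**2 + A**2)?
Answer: 1/2024582 + sqrt(253073)/1012291 ≈ 0.00049745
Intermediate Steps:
K(W, T) = -3 + T*W
j(Y) = -24 + 4*Y (j(Y) = 4*(Y - 1*6) = 4*(Y - 6) = 4*(-6 + Y) = -24 + 4*Y)
l(D, A) = -2 + sqrt(A**2 + D**2) (l(D, A) = -2 + sqrt(D**2 + A**2) = -2 + sqrt(A**2 + D**2))
1/l(K(-41, 49), j(14)) = 1/(-2 + sqrt((-24 + 4*14)**2 + (-3 + 49*(-41))**2)) = 1/(-2 + sqrt((-24 + 56)**2 + (-3 - 2009)**2)) = 1/(-2 + sqrt(32**2 + (-2012)**2)) = 1/(-2 + sqrt(1024 + 4048144)) = 1/(-2 + sqrt(4049168)) = 1/(-2 + 4*sqrt(253073))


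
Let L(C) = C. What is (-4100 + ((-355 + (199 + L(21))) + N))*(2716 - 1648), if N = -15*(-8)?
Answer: -4394820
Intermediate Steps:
N = 120
(-4100 + ((-355 + (199 + L(21))) + N))*(2716 - 1648) = (-4100 + ((-355 + (199 + 21)) + 120))*(2716 - 1648) = (-4100 + ((-355 + 220) + 120))*1068 = (-4100 + (-135 + 120))*1068 = (-4100 - 15)*1068 = -4115*1068 = -4394820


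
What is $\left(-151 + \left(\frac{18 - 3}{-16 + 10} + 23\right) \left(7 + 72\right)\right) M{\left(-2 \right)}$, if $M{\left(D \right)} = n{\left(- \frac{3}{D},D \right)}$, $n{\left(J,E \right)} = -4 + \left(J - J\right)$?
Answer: $-5874$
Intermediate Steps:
$n{\left(J,E \right)} = -4$ ($n{\left(J,E \right)} = -4 + 0 = -4$)
$M{\left(D \right)} = -4$
$\left(-151 + \left(\frac{18 - 3}{-16 + 10} + 23\right) \left(7 + 72\right)\right) M{\left(-2 \right)} = \left(-151 + \left(\frac{18 - 3}{-16 + 10} + 23\right) \left(7 + 72\right)\right) \left(-4\right) = \left(-151 + \left(\frac{15}{-6} + 23\right) 79\right) \left(-4\right) = \left(-151 + \left(15 \left(- \frac{1}{6}\right) + 23\right) 79\right) \left(-4\right) = \left(-151 + \left(- \frac{5}{2} + 23\right) 79\right) \left(-4\right) = \left(-151 + \frac{41}{2} \cdot 79\right) \left(-4\right) = \left(-151 + \frac{3239}{2}\right) \left(-4\right) = \frac{2937}{2} \left(-4\right) = -5874$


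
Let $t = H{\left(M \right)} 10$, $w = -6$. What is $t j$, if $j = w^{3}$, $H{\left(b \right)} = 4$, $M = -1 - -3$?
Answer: $-8640$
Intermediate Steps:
$M = 2$ ($M = -1 + 3 = 2$)
$t = 40$ ($t = 4 \cdot 10 = 40$)
$j = -216$ ($j = \left(-6\right)^{3} = -216$)
$t j = 40 \left(-216\right) = -8640$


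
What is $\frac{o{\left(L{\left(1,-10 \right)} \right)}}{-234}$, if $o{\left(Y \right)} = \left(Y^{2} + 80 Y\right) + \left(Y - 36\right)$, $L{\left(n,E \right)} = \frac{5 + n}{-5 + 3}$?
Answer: $\frac{15}{13} \approx 1.1538$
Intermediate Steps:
$L{\left(n,E \right)} = - \frac{5}{2} - \frac{n}{2}$ ($L{\left(n,E \right)} = \frac{5 + n}{-2} = \left(5 + n\right) \left(- \frac{1}{2}\right) = - \frac{5}{2} - \frac{n}{2}$)
$o{\left(Y \right)} = -36 + Y^{2} + 81 Y$ ($o{\left(Y \right)} = \left(Y^{2} + 80 Y\right) + \left(Y - 36\right) = \left(Y^{2} + 80 Y\right) + \left(-36 + Y\right) = -36 + Y^{2} + 81 Y$)
$\frac{o{\left(L{\left(1,-10 \right)} \right)}}{-234} = \frac{-36 + \left(- \frac{5}{2} - \frac{1}{2}\right)^{2} + 81 \left(- \frac{5}{2} - \frac{1}{2}\right)}{-234} = \left(-36 + \left(- \frac{5}{2} - \frac{1}{2}\right)^{2} + 81 \left(- \frac{5}{2} - \frac{1}{2}\right)\right) \left(- \frac{1}{234}\right) = \left(-36 + \left(-3\right)^{2} + 81 \left(-3\right)\right) \left(- \frac{1}{234}\right) = \left(-36 + 9 - 243\right) \left(- \frac{1}{234}\right) = \left(-270\right) \left(- \frac{1}{234}\right) = \frac{15}{13}$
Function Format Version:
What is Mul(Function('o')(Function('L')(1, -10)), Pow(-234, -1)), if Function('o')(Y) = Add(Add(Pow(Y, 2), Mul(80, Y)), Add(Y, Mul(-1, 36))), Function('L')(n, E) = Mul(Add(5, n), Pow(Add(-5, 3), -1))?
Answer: Rational(15, 13) ≈ 1.1538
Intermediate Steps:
Function('L')(n, E) = Add(Rational(-5, 2), Mul(Rational(-1, 2), n)) (Function('L')(n, E) = Mul(Add(5, n), Pow(-2, -1)) = Mul(Add(5, n), Rational(-1, 2)) = Add(Rational(-5, 2), Mul(Rational(-1, 2), n)))
Function('o')(Y) = Add(-36, Pow(Y, 2), Mul(81, Y)) (Function('o')(Y) = Add(Add(Pow(Y, 2), Mul(80, Y)), Add(Y, -36)) = Add(Add(Pow(Y, 2), Mul(80, Y)), Add(-36, Y)) = Add(-36, Pow(Y, 2), Mul(81, Y)))
Mul(Function('o')(Function('L')(1, -10)), Pow(-234, -1)) = Mul(Add(-36, Pow(Add(Rational(-5, 2), Mul(Rational(-1, 2), 1)), 2), Mul(81, Add(Rational(-5, 2), Mul(Rational(-1, 2), 1)))), Pow(-234, -1)) = Mul(Add(-36, Pow(Add(Rational(-5, 2), Rational(-1, 2)), 2), Mul(81, Add(Rational(-5, 2), Rational(-1, 2)))), Rational(-1, 234)) = Mul(Add(-36, Pow(-3, 2), Mul(81, -3)), Rational(-1, 234)) = Mul(Add(-36, 9, -243), Rational(-1, 234)) = Mul(-270, Rational(-1, 234)) = Rational(15, 13)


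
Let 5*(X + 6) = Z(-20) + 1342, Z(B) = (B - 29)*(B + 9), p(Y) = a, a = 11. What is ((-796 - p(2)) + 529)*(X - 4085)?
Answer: 5163572/5 ≈ 1.0327e+6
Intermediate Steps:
p(Y) = 11
Z(B) = (-29 + B)*(9 + B)
X = 1851/5 (X = -6 + ((-261 + (-20)² - 20*(-20)) + 1342)/5 = -6 + ((-261 + 400 + 400) + 1342)/5 = -6 + (539 + 1342)/5 = -6 + (⅕)*1881 = -6 + 1881/5 = 1851/5 ≈ 370.20)
((-796 - p(2)) + 529)*(X - 4085) = ((-796 - 1*11) + 529)*(1851/5 - 4085) = ((-796 - 11) + 529)*(-18574/5) = (-807 + 529)*(-18574/5) = -278*(-18574/5) = 5163572/5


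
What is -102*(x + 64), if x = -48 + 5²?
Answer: -4182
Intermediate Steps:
x = -23 (x = -48 + 25 = -23)
-102*(x + 64) = -102*(-23 + 64) = -102*41 = -4182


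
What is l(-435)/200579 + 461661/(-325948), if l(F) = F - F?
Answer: -461661/325948 ≈ -1.4164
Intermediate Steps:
l(F) = 0
l(-435)/200579 + 461661/(-325948) = 0/200579 + 461661/(-325948) = 0*(1/200579) + 461661*(-1/325948) = 0 - 461661/325948 = -461661/325948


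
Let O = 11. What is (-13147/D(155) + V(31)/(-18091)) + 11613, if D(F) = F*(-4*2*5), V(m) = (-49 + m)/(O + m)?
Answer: 9119604897439/785149400 ≈ 11615.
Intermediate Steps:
V(m) = (-49 + m)/(11 + m)
D(F) = -40*F (D(F) = F*(-8*5) = F*(-40) = -40*F)
(-13147/D(155) + V(31)/(-18091)) + 11613 = (-13147/((-40*155)) + ((-49 + 31)/(11 + 31))/(-18091)) + 11613 = (-13147/(-6200) + (-18/42)*(-1/18091)) + 11613 = (-13147*(-1/6200) + ((1/42)*(-18))*(-1/18091)) + 11613 = (13147/6200 - 3/7*(-1/18091)) + 11613 = (13147/6200 + 3/126637) + 11613 = 1664915239/785149400 + 11613 = 9119604897439/785149400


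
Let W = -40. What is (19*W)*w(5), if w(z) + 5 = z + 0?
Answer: 0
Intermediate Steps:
w(z) = -5 + z (w(z) = -5 + (z + 0) = -5 + z)
(19*W)*w(5) = (19*(-40))*(-5 + 5) = -760*0 = 0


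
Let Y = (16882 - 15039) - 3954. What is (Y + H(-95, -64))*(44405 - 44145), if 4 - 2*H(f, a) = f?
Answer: -535990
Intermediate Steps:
H(f, a) = 2 - f/2
Y = -2111 (Y = 1843 - 3954 = -2111)
(Y + H(-95, -64))*(44405 - 44145) = (-2111 + (2 - ½*(-95)))*(44405 - 44145) = (-2111 + (2 + 95/2))*260 = (-2111 + 99/2)*260 = -4123/2*260 = -535990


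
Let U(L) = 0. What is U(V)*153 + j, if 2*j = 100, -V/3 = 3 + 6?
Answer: 50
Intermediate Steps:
V = -27 (V = -3*(3 + 6) = -3*9 = -27)
j = 50 (j = (½)*100 = 50)
U(V)*153 + j = 0*153 + 50 = 0 + 50 = 50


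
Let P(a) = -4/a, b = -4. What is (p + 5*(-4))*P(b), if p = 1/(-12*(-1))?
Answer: -239/12 ≈ -19.917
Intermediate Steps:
p = 1/12 ≈ 0.083333
(p + 5*(-4))*P(b) = (1/12 + 5*(-4))*(-4/(-4)) = (1/12 - 20)*(-4*(-¼)) = -239/12*1 = -239/12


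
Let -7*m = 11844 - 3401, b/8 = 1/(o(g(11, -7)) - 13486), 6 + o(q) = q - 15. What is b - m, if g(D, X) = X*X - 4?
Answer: 56829805/47117 ≈ 1206.1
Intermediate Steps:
g(D, X) = -4 + X**2 (g(D, X) = X**2 - 4 = -4 + X**2)
o(q) = -21 + q (o(q) = -6 + (q - 15) = -6 + (-15 + q) = -21 + q)
b = -4/6731 (b = 8/((-21 + (-4 + (-7)**2)) - 13486) = 8/((-21 + (-4 + 49)) - 13486) = 8/((-21 + 45) - 13486) = 8/(24 - 13486) = 8/(-13462) = 8*(-1/13462) = -4/6731 ≈ -0.00059427)
m = -8443/7 (m = -(11844 - 3401)/7 = -1/7*8443 = -8443/7 ≈ -1206.1)
b - m = -4/6731 - 1*(-8443/7) = -4/6731 + 8443/7 = 56829805/47117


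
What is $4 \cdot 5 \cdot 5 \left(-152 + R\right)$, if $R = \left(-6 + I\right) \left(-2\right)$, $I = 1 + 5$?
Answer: $-15200$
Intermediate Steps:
$I = 6$
$R = 0$ ($R = \left(-6 + 6\right) \left(-2\right) = 0 \left(-2\right) = 0$)
$4 \cdot 5 \cdot 5 \left(-152 + R\right) = 4 \cdot 5 \cdot 5 \left(-152 + 0\right) = 20 \cdot 5 \left(-152\right) = 100 \left(-152\right) = -15200$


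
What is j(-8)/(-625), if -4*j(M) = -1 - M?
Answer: 7/2500 ≈ 0.0028000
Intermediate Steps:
j(M) = ¼ + M/4 (j(M) = -(-1 - M)/4 = ¼ + M/4)
j(-8)/(-625) = (¼ + (¼)*(-8))/(-625) = (¼ - 2)*(-1/625) = -7/4*(-1/625) = 7/2500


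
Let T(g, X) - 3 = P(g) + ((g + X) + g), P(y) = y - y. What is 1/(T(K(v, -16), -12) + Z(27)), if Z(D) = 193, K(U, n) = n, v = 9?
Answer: 1/152 ≈ 0.0065789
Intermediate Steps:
P(y) = 0
T(g, X) = 3 + X + 2*g (T(g, X) = 3 + (0 + ((g + X) + g)) = 3 + (0 + ((X + g) + g)) = 3 + (0 + (X + 2*g)) = 3 + (X + 2*g) = 3 + X + 2*g)
1/(T(K(v, -16), -12) + Z(27)) = 1/((3 - 12 + 2*(-16)) + 193) = 1/((3 - 12 - 32) + 193) = 1/(-41 + 193) = 1/152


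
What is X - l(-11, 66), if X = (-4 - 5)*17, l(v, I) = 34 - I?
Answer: -121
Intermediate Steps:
X = -153 (X = -9*17 = -153)
X - l(-11, 66) = -153 - (34 - 1*66) = -153 - (34 - 66) = -153 - 1*(-32) = -153 + 32 = -121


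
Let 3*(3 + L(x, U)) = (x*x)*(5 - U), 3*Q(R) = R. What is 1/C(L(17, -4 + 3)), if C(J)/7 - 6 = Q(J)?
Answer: 3/4151 ≈ 0.00072272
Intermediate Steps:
Q(R) = R/3
L(x, U) = -3 + x**2*(5 - U)/3 (L(x, U) = -3 + ((x*x)*(5 - U))/3 = -3 + (x**2*(5 - U))/3 = -3 + x**2*(5 - U)/3)
C(J) = 42 + 7*J/3 (C(J) = 42 + 7*(J/3) = 42 + 7*J/3)
1/C(L(17, -4 + 3)) = 1/(42 + 7*(-3 + (5/3)*17**2 - 1/3*(-4 + 3)*17**2)/3) = 1/(42 + 7*(-3 + (5/3)*289 - 1/3*(-1)*289)/3) = 1/(42 + 7*(-3 + 1445/3 + 289/3)/3) = 1/(42 + (7/3)*575) = 1/(42 + 4025/3) = 1/(4151/3) = 3/4151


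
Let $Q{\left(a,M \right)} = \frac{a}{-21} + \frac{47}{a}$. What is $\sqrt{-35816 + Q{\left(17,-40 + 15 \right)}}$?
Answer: $\frac{i \sqrt{4564464198}}{357} \approx 189.25 i$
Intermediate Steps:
$Q{\left(a,M \right)} = \frac{47}{a} - \frac{a}{21}$ ($Q{\left(a,M \right)} = a \left(- \frac{1}{21}\right) + \frac{47}{a} = - \frac{a}{21} + \frac{47}{a} = \frac{47}{a} - \frac{a}{21}$)
$\sqrt{-35816 + Q{\left(17,-40 + 15 \right)}} = \sqrt{-35816 + \left(\frac{47}{17} - \frac{17}{21}\right)} = \sqrt{-35816 + \frac{698}{357}} = \sqrt{- \frac{12785614}{357}} = \frac{i \sqrt{4564464198}}{357}$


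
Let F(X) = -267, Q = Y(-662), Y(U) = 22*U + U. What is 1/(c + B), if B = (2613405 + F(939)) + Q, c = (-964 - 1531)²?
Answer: 1/8822937 ≈ 1.1334e-7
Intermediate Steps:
Y(U) = 23*U
Q = -15226 (Q = 23*(-662) = -15226)
c = 6225025 (c = (-2495)² = 6225025)
B = 2597912 (B = (2613405 - 267) - 15226 = 2613138 - 15226 = 2597912)
1/(c + B) = 1/(6225025 + 2597912) = 1/8822937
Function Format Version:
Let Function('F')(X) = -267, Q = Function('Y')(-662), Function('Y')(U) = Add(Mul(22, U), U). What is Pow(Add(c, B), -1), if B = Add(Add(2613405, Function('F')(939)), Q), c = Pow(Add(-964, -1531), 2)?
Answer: Rational(1, 8822937) ≈ 1.1334e-7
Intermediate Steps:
Function('Y')(U) = Mul(23, U)
Q = -15226 (Q = Mul(23, -662) = -15226)
c = 6225025 (c = Pow(-2495, 2) = 6225025)
B = 2597912 (B = Add(Add(2613405, -267), -15226) = Add(2613138, -15226) = 2597912)
Pow(Add(c, B), -1) = Pow(Add(6225025, 2597912), -1) = Pow(8822937, -1) = Rational(1, 8822937)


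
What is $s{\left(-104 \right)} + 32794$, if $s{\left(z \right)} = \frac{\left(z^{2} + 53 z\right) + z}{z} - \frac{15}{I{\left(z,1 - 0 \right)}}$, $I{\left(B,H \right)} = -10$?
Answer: $\frac{65491}{2} \approx 32746.0$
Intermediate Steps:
$s{\left(z \right)} = \frac{3}{2} + \frac{z^{2} + 54 z}{z}$ ($s{\left(z \right)} = \frac{\left(z^{2} + 53 z\right) + z}{z} - \frac{15}{-10} = \frac{z^{2} + 54 z}{z} - - \frac{3}{2} = \frac{z^{2} + 54 z}{z} + \frac{3}{2} = \frac{3}{2} + \frac{z^{2} + 54 z}{z}$)
$s{\left(-104 \right)} + 32794 = \left(\frac{111}{2} - 104\right) + 32794 = - \frac{97}{2} + 32794 = \frac{65491}{2}$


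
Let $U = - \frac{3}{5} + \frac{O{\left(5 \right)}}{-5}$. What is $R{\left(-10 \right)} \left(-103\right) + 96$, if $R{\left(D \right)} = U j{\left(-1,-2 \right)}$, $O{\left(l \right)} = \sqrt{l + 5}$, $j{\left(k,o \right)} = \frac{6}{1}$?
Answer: $\frac{2334}{5} + \frac{618 \sqrt{10}}{5} \approx 857.66$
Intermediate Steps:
$j{\left(k,o \right)} = 6$ ($j{\left(k,o \right)} = 6 \cdot 1 = 6$)
$O{\left(l \right)} = \sqrt{5 + l}$
$U = - \frac{3}{5} - \frac{\sqrt{10}}{5}$ ($U = - \frac{3}{5} + \frac{\sqrt{5 + 5}}{-5} = \left(-3\right) \frac{1}{5} + \sqrt{10} \left(- \frac{1}{5}\right) = - \frac{3}{5} - \frac{\sqrt{10}}{5} \approx -1.2325$)
$R{\left(D \right)} = - \frac{18}{5} - \frac{6 \sqrt{10}}{5}$ ($R{\left(D \right)} = \left(- \frac{3}{5} - \frac{\sqrt{10}}{5}\right) 6 = - \frac{18}{5} - \frac{6 \sqrt{10}}{5}$)
$R{\left(-10 \right)} \left(-103\right) + 96 = \left(- \frac{18}{5} - \frac{6 \sqrt{10}}{5}\right) \left(-103\right) + 96 = \left(\frac{1854}{5} + \frac{618 \sqrt{10}}{5}\right) + 96 = \frac{2334}{5} + \frac{618 \sqrt{10}}{5}$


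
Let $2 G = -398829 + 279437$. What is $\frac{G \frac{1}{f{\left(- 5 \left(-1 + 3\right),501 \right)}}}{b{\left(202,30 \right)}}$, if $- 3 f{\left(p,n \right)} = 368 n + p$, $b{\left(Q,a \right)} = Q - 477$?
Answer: $- \frac{89544}{25349225} \approx -0.0035324$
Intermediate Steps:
$G = -59696$ ($G = \frac{-398829 + 279437}{2} = \frac{1}{2} \left(-119392\right) = -59696$)
$b{\left(Q,a \right)} = -477 + Q$ ($b{\left(Q,a \right)} = Q - 477 = -477 + Q$)
$f{\left(p,n \right)} = - \frac{368 n}{3} - \frac{p}{3}$ ($f{\left(p,n \right)} = - \frac{368 n + p}{3} = - \frac{p + 368 n}{3} = - \frac{368 n}{3} - \frac{p}{3}$)
$\frac{G \frac{1}{f{\left(- 5 \left(-1 + 3\right),501 \right)}}}{b{\left(202,30 \right)}} = \frac{\left(-59696\right) \frac{1}{\left(- \frac{368}{3}\right) 501 - \frac{\left(-5\right) \left(-1 + 3\right)}{3}}}{-477 + 202} = \frac{\left(-59696\right) \frac{1}{-61456 - \frac{\left(-5\right) 2}{3}}}{-275} = - \frac{59696}{-61456 - - \frac{10}{3}} \left(- \frac{1}{275}\right) = - \frac{59696}{-61456 + \frac{10}{3}} \left(- \frac{1}{275}\right) = - \frac{59696}{- \frac{184358}{3}} \left(- \frac{1}{275}\right) = \left(-59696\right) \left(- \frac{3}{184358}\right) \left(- \frac{1}{275}\right) = \frac{89544}{92179} \left(- \frac{1}{275}\right) = - \frac{89544}{25349225}$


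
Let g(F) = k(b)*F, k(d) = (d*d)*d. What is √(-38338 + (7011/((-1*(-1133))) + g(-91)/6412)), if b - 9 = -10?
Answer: 3*I*√1146852207872107/518914 ≈ 195.79*I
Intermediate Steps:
b = -1 (b = 9 - 10 = -1)
k(d) = d³ (k(d) = d²*d = d³)
g(F) = -F (g(F) = (-1)³*F = -F)
√(-38338 + (7011/((-1*(-1133))) + g(-91)/6412)) = √(-38338 + (7011/((-1*(-1133))) - 1*(-91)/6412)) = √(-38338 + (7011/1133 + 91*(1/6412))) = √(-38338 + (7011*(1/1133) + 13/916)) = √(-38338 + (7011/1133 + 13/916)) = √(-38338 + 6436805/1037828) = √(-39781813059/1037828) = 3*I*√1146852207872107/518914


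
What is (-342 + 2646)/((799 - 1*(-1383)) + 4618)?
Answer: 144/425 ≈ 0.33882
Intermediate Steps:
(-342 + 2646)/((799 - 1*(-1383)) + 4618) = 2304/((799 + 1383) + 4618) = 2304/(2182 + 4618) = 2304/6800 = 2304*(1/6800) = 144/425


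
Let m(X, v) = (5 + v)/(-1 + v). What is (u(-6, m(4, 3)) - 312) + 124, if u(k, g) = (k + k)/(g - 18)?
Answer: -1310/7 ≈ -187.14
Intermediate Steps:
m(X, v) = (5 + v)/(-1 + v)
u(k, g) = 2*k/(-18 + g) (u(k, g) = (2*k)/(-18 + g) = 2*k/(-18 + g))
(u(-6, m(4, 3)) - 312) + 124 = (2*(-6)/(-18 + (5 + 3)/(-1 + 3)) - 312) + 124 = (2*(-6)/(-18 + 8/2) - 312) + 124 = (2*(-6)/(-18 + (1/2)*8) - 312) + 124 = (2*(-6)/(-18 + 4) - 312) + 124 = (2*(-6)/(-14) - 312) + 124 = (2*(-6)*(-1/14) - 312) + 124 = (6/7 - 312) + 124 = -2178/7 + 124 = -1310/7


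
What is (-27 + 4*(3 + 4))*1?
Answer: 1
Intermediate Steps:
(-27 + 4*(3 + 4))*1 = (-27 + 4*7)*1 = (-27 + 28)*1 = 1*1 = 1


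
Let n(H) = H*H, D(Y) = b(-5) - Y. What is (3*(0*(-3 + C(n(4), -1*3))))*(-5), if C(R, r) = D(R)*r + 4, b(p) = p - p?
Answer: 0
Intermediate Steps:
b(p) = 0
D(Y) = -Y (D(Y) = 0 - Y = -Y)
n(H) = H²
C(R, r) = 4 - R*r (C(R, r) = (-R)*r + 4 = -R*r + 4 = 4 - R*r)
(3*(0*(-3 + C(n(4), -1*3))))*(-5) = (3*(0*(-3 + (4 - 1*4²*(-1*3)))))*(-5) = (3*(0*(-3 + (4 - 1*16*(-3)))))*(-5) = (3*(0*(-3 + (4 + 48))))*(-5) = (3*(0*(-3 + 52)))*(-5) = (3*(0*49))*(-5) = (3*0)*(-5) = 0*(-5) = 0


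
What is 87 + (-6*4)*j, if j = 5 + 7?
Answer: -201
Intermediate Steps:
j = 12
87 + (-6*4)*j = 87 - 6*4*12 = 87 - 24*12 = 87 - 288 = -201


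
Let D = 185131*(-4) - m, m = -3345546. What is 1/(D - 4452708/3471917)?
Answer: 3471917/9044415714466 ≈ 3.8387e-7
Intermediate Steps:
D = 2605022 (D = 185131*(-4) - 1*(-3345546) = -740524 + 3345546 = 2605022)
1/(D - 4452708/3471917) = 1/(2605022 - 4452708/3471917) = 1/(9044415714466/3471917) = 3471917/9044415714466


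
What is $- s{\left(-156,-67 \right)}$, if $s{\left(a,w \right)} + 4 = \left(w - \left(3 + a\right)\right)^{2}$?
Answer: $-7392$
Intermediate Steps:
$s{\left(a,w \right)} = -4 + \left(-3 + w - a\right)^{2}$ ($s{\left(a,w \right)} = -4 + \left(w - \left(3 + a\right)\right)^{2} = -4 + \left(-3 + w - a\right)^{2}$)
$- s{\left(-156,-67 \right)} = - (-4 + \left(3 - 156 - -67\right)^{2}) = - (-4 + \left(3 - 156 + 67\right)^{2}) = - (-4 + \left(-86\right)^{2}) = - (-4 + 7396) = \left(-1\right) 7392 = -7392$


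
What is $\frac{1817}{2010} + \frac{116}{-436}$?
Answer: $\frac{139763}{219090} \approx 0.63793$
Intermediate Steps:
$\frac{1817}{2010} + \frac{116}{-436} = 1817 \cdot \frac{1}{2010} + 116 \left(- \frac{1}{436}\right) = \frac{1817}{2010} - \frac{29}{109} = \frac{139763}{219090}$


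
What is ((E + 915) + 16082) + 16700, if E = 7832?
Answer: 41529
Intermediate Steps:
((E + 915) + 16082) + 16700 = ((7832 + 915) + 16082) + 16700 = (8747 + 16082) + 16700 = 24829 + 16700 = 41529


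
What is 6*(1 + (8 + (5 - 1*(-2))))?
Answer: 96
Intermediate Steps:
6*(1 + (8 + (5 - 1*(-2)))) = 6*(1 + (8 + (5 + 2))) = 6*(1 + (8 + 7)) = 6*(1 + 15) = 6*16 = 96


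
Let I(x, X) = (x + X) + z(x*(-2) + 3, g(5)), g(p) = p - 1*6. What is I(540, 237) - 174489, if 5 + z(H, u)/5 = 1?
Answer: -173732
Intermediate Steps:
g(p) = -6 + p (g(p) = p - 6 = -6 + p)
z(H, u) = -20 (z(H, u) = -25 + 5*1 = -25 + 5 = -20)
I(x, X) = -20 + X + x (I(x, X) = (x + X) - 20 = (X + x) - 20 = -20 + X + x)
I(540, 237) - 174489 = (-20 + 237 + 540) - 174489 = 757 - 174489 = -173732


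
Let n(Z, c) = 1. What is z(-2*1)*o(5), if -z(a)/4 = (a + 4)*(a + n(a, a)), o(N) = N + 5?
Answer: 80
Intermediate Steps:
o(N) = 5 + N
z(a) = -4*(1 + a)*(4 + a) (z(a) = -4*(a + 4)*(a + 1) = -4*(4 + a)*(1 + a) = -4*(1 + a)*(4 + a))
z(-2*1)*o(5) = (-16 - (-40) - 4*(-2*1)²)*(5 + 5) = (-16 - 20*(-2) - 4*(-2)²)*10 = (-16 + 40 - 4*4)*10 = (-16 + 40 - 16)*10 = 8*10 = 80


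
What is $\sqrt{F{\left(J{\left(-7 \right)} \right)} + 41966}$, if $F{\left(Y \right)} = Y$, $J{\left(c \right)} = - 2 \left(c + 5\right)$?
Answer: $\sqrt{41970} \approx 204.87$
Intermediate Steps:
$J{\left(c \right)} = -10 - 2 c$ ($J{\left(c \right)} = - 2 \left(5 + c\right) = -10 - 2 c$)
$\sqrt{F{\left(J{\left(-7 \right)} \right)} + 41966} = \sqrt{\left(-10 - -14\right) + 41966} = \sqrt{\left(-10 + 14\right) + 41966} = \sqrt{4 + 41966} = \sqrt{41970}$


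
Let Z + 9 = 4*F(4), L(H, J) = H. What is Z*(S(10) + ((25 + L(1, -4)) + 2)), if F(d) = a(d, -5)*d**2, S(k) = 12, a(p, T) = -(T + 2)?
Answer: 7320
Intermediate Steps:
a(p, T) = -2 - T (a(p, T) = -(2 + T) = -2 - T)
F(d) = 3*d**2 (F(d) = (-2 - 1*(-5))*d**2 = (-2 + 5)*d**2 = 3*d**2)
Z = 183 (Z = -9 + 4*(3*4**2) = -9 + 4*(3*16) = -9 + 4*48 = -9 + 192 = 183)
Z*(S(10) + ((25 + L(1, -4)) + 2)) = 183*(12 + ((25 + 1) + 2)) = 183*(12 + (26 + 2)) = 183*(12 + 28) = 183*40 = 7320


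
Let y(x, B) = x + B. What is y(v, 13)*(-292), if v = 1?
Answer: -4088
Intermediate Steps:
y(x, B) = B + x
y(v, 13)*(-292) = (13 + 1)*(-292) = 14*(-292) = -4088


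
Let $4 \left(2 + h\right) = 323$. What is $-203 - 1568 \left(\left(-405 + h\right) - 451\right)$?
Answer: $1218525$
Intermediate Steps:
$h = \frac{315}{4}$ ($h = -2 + \frac{1}{4} \cdot 323 = -2 + \frac{323}{4} = \frac{315}{4} \approx 78.75$)
$-203 - 1568 \left(\left(-405 + h\right) - 451\right) = -203 - 1568 \left(\left(-405 + \frac{315}{4}\right) - 451\right) = -203 - 1568 \left(- \frac{1305}{4} - 451\right) = -203 - -1218728 = -203 + 1218728 = 1218525$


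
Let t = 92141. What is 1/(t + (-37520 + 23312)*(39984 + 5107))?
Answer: -1/640560787 ≈ -1.5611e-9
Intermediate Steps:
1/(t + (-37520 + 23312)*(39984 + 5107)) = 1/(92141 + (-37520 + 23312)*(39984 + 5107)) = 1/(92141 - 14208*45091) = 1/(92141 - 640652928) = 1/(-640560787) = -1/640560787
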